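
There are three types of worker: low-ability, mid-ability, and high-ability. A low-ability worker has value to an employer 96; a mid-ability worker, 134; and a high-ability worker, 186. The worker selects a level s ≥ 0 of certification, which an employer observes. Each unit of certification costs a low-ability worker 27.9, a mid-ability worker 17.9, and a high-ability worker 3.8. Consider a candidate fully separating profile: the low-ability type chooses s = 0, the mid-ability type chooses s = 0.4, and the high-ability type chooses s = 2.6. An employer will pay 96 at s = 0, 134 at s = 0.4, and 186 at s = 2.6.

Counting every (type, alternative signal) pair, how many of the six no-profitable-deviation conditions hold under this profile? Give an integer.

High-ability (own payoff 186 − 3.8×2.6 = 176.12): to s=0 gives 96 → no gain ✓; to s=0.4 gives 134 − 3.8×0.4 = 132.48 → no gain ✓.
Low-ability (own payoff 96): to s=0.4 gives 134 − 27.9×0.4 = 122.84 → profitable ✗; to s=2.6 gives 186 − 27.9×2.6 = 113.46 → profitable ✗.
Mid-ability (own payoff 134 − 17.9×0.4 = 126.84): to s=0 gives 96 → no gain ✓; to s=2.6 gives 186 − 17.9×2.6 = 139.46 → profitable ✗.
3 of the 6 constraints hold; not an equilibrium.

3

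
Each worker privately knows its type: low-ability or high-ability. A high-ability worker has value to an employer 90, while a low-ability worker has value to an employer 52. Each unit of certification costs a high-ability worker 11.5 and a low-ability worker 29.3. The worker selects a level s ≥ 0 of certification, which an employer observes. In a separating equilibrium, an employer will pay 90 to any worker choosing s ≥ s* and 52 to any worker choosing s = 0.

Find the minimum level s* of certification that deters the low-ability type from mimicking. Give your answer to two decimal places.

A low-ability worker choosing s = 0 receives 52.
Imitating at s* instead would pay 90 at cost 29.3·s*, netting 90 − 29.3·s*.
Indifference: 52 = 90 − 29.3·s*, so s* = (90 − 52) / 29.3 ≈ 1.30.
This is the low-ability type's binding incentive-compatibility constraint; any s ≥ 1.30 sustains separation on that side.

1.30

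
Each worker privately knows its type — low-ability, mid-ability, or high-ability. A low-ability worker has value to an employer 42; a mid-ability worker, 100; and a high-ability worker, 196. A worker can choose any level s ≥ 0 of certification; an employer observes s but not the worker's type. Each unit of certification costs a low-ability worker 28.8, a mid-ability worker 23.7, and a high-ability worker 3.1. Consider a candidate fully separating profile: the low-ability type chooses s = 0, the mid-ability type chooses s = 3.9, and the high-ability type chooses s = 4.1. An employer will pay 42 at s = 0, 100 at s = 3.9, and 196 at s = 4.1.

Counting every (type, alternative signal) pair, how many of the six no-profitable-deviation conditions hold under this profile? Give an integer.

High-ability (own payoff 196 − 3.1×4.1 = 183.29): to s=0 gives 42 → no gain ✓; to s=3.9 gives 100 − 3.1×3.9 = 87.91 → no gain ✓.
Mid-ability (own payoff 100 − 23.7×3.9 = 7.57): to s=0 gives 42 → profitable ✗; to s=4.1 gives 196 − 23.7×4.1 = 98.83 → profitable ✗.
Low-ability (own payoff 42): to s=3.9 gives 100 − 28.8×3.9 = -12.32 → no gain ✓; to s=4.1 gives 196 − 28.8×4.1 = 77.92 → profitable ✗.
3 of the 6 constraints hold; not an equilibrium.

3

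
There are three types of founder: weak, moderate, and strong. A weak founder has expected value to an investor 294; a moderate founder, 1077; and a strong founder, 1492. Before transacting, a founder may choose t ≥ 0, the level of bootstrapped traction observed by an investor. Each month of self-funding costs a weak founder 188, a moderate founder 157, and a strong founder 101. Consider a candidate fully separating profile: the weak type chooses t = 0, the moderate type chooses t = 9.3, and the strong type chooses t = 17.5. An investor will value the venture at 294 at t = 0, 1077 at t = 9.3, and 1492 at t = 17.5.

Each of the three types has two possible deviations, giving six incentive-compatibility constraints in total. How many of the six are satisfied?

Moderate (own payoff 1077 − 157×9.3 = -383.1): to t=0 gives 294 → profitable ✗; to t=17.5 gives 1492 − 157×17.5 = -1255.5 → no gain ✓.
Weak (own payoff 294): to t=9.3 gives 1077 − 188×9.3 = -671.4 → no gain ✓; to t=17.5 gives 1492 − 188×17.5 = -1798 → no gain ✓.
Strong (own payoff 1492 − 101×17.5 = -275.5): to t=0 gives 294 → profitable ✗; to t=9.3 gives 1077 − 101×9.3 = 137.7 → profitable ✗.
3 of the 6 constraints hold; not an equilibrium.

3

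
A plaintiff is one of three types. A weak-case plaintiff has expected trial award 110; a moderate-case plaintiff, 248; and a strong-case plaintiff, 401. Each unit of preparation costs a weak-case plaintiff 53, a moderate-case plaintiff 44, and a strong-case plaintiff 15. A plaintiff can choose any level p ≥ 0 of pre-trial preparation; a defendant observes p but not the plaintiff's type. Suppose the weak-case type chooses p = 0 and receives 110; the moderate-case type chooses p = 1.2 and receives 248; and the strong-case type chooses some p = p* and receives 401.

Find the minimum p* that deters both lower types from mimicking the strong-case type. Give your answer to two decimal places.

Moderate-case type (on-path payoff 248 − 44×1.2 = 195.2) won't mimic when 195.2 ≥ 401 − 44·p*, i.e. p* ≥ 4.68.
Weak-case type (on-path payoff 110) won't mimic when 110 ≥ 401 − 53·p*, i.e. p* ≥ 5.49.
Both must hold, so p* = max(5.49, 4.68) = 5.49. The weak-case type's constraint binds.

5.49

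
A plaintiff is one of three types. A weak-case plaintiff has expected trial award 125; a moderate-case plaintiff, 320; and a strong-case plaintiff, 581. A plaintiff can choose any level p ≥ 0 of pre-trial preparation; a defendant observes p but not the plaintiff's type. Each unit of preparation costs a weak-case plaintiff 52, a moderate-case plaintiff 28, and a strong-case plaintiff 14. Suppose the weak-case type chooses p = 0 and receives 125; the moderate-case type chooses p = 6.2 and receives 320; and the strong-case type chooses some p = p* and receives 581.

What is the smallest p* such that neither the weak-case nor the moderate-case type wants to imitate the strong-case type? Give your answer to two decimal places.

Weak-case type (on-path payoff 125) won't mimic when 125 ≥ 581 − 52·p*, i.e. p* ≥ 8.77.
Moderate-case type (on-path payoff 320 − 28×6.2 = 146.4) won't mimic when 146.4 ≥ 581 − 28·p*, i.e. p* ≥ 15.52.
Both must hold, so p* = max(8.77, 15.52) = 15.52. The moderate-case type's constraint binds.

15.52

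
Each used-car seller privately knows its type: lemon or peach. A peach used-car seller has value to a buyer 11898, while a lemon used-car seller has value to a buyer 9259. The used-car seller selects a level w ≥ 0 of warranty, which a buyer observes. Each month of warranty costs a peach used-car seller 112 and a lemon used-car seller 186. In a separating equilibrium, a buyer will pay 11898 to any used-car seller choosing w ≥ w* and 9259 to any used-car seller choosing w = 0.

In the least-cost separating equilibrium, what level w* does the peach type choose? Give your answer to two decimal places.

A lemon used-car seller choosing w = 0 receives 9259.
Imitating at w* instead would pay 11898 at cost 186·w*, netting 11898 − 186·w*.
Indifference: 9259 = 11898 − 186·w*, so w* = (11898 − 9259) / 186 ≈ 14.19.
This is the lemon type's binding incentive-compatibility constraint; any w ≥ 14.19 sustains separation on that side.

14.19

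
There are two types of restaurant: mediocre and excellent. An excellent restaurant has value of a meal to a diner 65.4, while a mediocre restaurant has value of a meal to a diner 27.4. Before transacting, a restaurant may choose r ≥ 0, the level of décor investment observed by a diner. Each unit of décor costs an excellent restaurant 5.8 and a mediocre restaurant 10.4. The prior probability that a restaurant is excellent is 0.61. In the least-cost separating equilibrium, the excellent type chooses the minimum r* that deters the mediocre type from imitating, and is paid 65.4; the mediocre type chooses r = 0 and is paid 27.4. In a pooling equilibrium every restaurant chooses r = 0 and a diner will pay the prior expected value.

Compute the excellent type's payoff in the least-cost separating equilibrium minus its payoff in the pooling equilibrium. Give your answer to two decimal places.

Least-cost separating signal: r* solves 27.4 = 65.4 − 10.4·r*, so r* = (65.4 − 27.4)/10.4 ≈ 3.6538.
Excellent type's separating payoff: 65.4 − 5.8 × r* = 65.4 − 5.8 × (65.4 − 27.4)/10.4 = 65.4 − 220.4/10.4 ≈ 44.2077.
Pooling payoff: 0.61 × 65.4 + 0.39 × 27.4 = 50.58.
Difference: 44.2077 − 50.58 = -6.3723, i.e. -6.37 to two decimal places.
The excellent type would prefer the pooling outcome.

-6.37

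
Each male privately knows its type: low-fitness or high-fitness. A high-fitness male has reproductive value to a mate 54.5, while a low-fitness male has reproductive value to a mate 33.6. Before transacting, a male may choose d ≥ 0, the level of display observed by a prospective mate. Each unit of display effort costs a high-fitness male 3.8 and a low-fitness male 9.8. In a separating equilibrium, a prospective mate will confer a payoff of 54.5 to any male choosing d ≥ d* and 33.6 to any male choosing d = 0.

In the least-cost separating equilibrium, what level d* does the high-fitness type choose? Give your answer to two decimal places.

2.13

A low-fitness male choosing d = 0 receives 33.6.
Imitating at d* instead would pay 54.5 at cost 9.8·d*, netting 54.5 − 9.8·d*.
Indifference: 33.6 = 54.5 − 9.8·d*, so d* = (54.5 − 33.6) / 9.8 ≈ 2.13.
This is the low-fitness type's binding incentive-compatibility constraint; any d ≥ 2.13 sustains separation on that side.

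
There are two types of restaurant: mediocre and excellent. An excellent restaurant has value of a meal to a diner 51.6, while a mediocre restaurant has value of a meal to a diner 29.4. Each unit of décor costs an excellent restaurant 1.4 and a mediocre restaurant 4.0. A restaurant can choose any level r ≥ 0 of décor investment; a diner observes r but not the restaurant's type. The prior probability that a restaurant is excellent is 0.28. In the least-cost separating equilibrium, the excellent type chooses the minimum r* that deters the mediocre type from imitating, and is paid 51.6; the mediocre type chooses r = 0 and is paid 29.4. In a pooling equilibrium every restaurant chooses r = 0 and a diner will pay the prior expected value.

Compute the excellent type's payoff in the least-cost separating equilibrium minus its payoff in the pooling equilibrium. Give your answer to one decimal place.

Least-cost separating signal: r* solves 29.4 = 51.6 − 4.0·r*, so r* = (51.6 − 29.4)/4.0 = 5.55.
Excellent type's separating payoff: 51.6 − 1.4 × r* = 51.6 − 1.4 × (51.6 − 29.4)/4.0 = 51.6 − 31.08/4.0 = 43.83.
Pooling payoff: 0.28 × 51.6 + 0.72 × 29.4 = 35.616.
Difference: 43.83 − 35.616 = 8.214, i.e. 8.2 to one decimal place.
The excellent type prefers to separate.

8.2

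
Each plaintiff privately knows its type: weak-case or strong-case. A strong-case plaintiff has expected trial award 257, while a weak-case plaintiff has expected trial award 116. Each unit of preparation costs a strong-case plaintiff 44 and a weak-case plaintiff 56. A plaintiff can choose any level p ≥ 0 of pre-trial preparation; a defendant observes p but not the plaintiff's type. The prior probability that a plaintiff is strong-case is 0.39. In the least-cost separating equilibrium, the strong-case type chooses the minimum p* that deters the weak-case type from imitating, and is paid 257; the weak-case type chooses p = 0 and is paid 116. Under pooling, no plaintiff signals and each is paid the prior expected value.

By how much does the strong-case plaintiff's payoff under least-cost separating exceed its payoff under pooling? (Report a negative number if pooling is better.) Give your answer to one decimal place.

-24.8

Least-cost separating signal: p* solves 116 = 257 − 56·p*, so p* = (257 − 116)/56 ≈ 2.5179.
Strong-case type's separating payoff: 257 − 44 × p* = 257 − 44 × (257 − 116)/56 = 257 − 6204/56 ≈ 146.214.
Pooling payoff: 0.39 × 257 + 0.61 × 116 = 170.99.
Difference: 146.214 − 170.99 = -24.776, i.e. -24.8 to one decimal place.
The strong-case type would prefer the pooling outcome.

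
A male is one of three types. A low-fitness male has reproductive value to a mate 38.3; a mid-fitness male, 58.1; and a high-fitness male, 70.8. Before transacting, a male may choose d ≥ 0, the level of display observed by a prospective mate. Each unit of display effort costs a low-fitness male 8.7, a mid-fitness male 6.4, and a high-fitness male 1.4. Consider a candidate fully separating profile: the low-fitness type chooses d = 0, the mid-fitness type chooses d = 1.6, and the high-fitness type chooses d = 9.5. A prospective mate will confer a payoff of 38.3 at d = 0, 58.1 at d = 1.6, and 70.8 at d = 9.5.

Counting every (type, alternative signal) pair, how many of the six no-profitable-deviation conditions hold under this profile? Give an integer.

High-fitness (own payoff 70.8 − 1.4×9.5 = 57.5): to d=0 gives 38.3 → no gain ✓; to d=1.6 gives 58.1 − 1.4×1.6 = 55.86 → no gain ✓.
Low-fitness (own payoff 38.3): to d=1.6 gives 58.1 − 8.7×1.6 = 44.18 → profitable ✗; to d=9.5 gives 70.8 − 8.7×9.5 = -11.85 → no gain ✓.
Mid-fitness (own payoff 58.1 − 6.4×1.6 = 47.86): to d=0 gives 38.3 → no gain ✓; to d=9.5 gives 70.8 − 6.4×9.5 = 10 → no gain ✓.
5 of the 6 constraints hold; not an equilibrium.

5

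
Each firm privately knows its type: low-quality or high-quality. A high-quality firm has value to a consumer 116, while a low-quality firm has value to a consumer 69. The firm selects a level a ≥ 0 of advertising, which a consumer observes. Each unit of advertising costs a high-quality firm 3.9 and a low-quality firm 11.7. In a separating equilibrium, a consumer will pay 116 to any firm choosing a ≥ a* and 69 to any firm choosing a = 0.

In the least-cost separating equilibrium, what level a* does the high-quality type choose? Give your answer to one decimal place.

4.0

A low-quality firm choosing a = 0 receives 69.
Imitating at a* instead would pay 116 at cost 11.7·a*, netting 116 − 11.7·a*.
Indifference: 69 = 116 − 11.7·a*, so a* = (116 − 69) / 11.7 ≈ 4.0.
This is the low-quality type's binding incentive-compatibility constraint; any a ≥ 4.0 sustains separation on that side.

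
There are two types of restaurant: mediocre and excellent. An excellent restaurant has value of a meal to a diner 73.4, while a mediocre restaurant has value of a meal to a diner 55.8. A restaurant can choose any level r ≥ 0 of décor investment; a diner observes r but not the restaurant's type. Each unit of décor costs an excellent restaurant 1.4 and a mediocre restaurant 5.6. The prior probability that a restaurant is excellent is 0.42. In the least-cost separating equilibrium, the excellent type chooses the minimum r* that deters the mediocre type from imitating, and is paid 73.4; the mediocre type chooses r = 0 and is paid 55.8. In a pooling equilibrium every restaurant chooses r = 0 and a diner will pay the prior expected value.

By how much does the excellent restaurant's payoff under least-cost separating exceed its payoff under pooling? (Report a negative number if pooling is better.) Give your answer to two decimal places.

Least-cost separating signal: r* solves 55.8 = 73.4 − 5.6·r*, so r* = (73.4 − 55.8)/5.6 ≈ 3.1429.
Excellent type's separating payoff: 73.4 − 1.4 × r* = 73.4 − 1.4 × (73.4 − 55.8)/5.6 = 73.4 − 24.64/5.6 = 69.
Pooling payoff: 0.42 × 73.4 + 0.58 × 55.8 = 63.192.
Difference: 69 − 63.192 = 5.808, i.e. 5.81 to two decimal places.
The excellent type prefers to separate.

5.81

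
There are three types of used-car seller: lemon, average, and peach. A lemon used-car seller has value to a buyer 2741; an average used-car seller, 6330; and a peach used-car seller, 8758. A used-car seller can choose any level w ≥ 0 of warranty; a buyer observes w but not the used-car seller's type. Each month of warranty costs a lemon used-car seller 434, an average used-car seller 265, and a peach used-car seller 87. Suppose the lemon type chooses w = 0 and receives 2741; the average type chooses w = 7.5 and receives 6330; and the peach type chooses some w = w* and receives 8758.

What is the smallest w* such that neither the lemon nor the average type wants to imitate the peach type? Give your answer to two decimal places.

Lemon type (on-path payoff 2741) won't mimic when 2741 ≥ 8758 − 434·w*, i.e. w* ≥ 13.86.
Average type (on-path payoff 6330 − 265×7.5 = 4342.5) won't mimic when 4342.5 ≥ 8758 − 265·w*, i.e. w* ≥ 16.66.
Both must hold, so w* = max(13.86, 16.66) = 16.66. The average type's constraint binds.

16.66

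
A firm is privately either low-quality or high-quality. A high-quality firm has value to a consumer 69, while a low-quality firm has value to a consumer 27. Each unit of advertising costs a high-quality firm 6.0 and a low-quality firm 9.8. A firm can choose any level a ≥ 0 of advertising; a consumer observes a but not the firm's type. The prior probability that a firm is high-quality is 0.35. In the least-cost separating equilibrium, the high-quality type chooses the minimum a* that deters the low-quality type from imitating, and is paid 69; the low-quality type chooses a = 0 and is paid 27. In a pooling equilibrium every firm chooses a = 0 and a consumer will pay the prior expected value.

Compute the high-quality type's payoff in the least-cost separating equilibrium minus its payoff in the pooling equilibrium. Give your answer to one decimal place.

Least-cost separating signal: a* solves 27 = 69 − 9.8·a*, so a* = (69 − 27)/9.8 ≈ 4.2857.
High-quality type's separating payoff: 69 − 6.0 × a* = 69 − 6.0 × (69 − 27)/9.8 = 69 − 252/9.8 ≈ 43.286.
Pooling payoff: 0.35 × 69 + 0.65 × 27 = 41.7.
Difference: 43.286 − 41.7 = 1.586, i.e. 1.6 to one decimal place.
The high-quality type prefers to separate.

1.6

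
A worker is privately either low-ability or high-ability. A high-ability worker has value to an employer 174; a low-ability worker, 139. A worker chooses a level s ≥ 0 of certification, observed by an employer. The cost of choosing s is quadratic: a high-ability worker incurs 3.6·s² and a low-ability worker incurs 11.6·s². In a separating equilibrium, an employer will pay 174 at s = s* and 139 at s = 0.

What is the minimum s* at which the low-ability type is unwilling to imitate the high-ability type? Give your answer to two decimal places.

1.74

The low-ability type at s = 0 receives 139; imitating at s* yields 174 − 11.6·s*².
Indifference: 139 = 174 − 11.6·s*², so s*² = (174 − 139) / 11.6 ≈ 3.0172.
s* = √3.0172 ≈ 1.74.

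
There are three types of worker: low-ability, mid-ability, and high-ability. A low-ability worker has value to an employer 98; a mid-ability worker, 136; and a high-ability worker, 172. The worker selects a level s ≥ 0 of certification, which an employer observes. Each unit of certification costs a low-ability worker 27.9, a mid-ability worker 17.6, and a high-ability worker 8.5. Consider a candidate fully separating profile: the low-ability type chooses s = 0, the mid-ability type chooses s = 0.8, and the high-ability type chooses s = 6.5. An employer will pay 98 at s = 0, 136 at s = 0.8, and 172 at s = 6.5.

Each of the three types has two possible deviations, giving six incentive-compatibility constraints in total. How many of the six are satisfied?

4

Low-ability (own payoff 98): to s=0.8 gives 136 − 27.9×0.8 = 113.68 → profitable ✗; to s=6.5 gives 172 − 27.9×6.5 = -9.35 → no gain ✓.
Mid-ability (own payoff 136 − 17.6×0.8 = 121.92): to s=0 gives 98 → no gain ✓; to s=6.5 gives 172 − 17.6×6.5 = 57.6 → no gain ✓.
High-ability (own payoff 172 − 8.5×6.5 = 116.75): to s=0 gives 98 → no gain ✓; to s=0.8 gives 136 − 8.5×0.8 = 129.2 → profitable ✗.
4 of the 6 constraints hold; not an equilibrium.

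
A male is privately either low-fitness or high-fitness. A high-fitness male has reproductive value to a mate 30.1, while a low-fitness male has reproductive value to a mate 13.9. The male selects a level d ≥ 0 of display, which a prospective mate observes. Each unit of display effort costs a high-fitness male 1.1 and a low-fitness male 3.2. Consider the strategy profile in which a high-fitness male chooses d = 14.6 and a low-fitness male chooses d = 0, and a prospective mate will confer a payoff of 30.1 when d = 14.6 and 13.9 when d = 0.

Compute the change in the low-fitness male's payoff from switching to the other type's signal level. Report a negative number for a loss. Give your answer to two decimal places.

Playing d = 0 the low-fitness male receives 13.9.
Deviating to d = 14.6 brings payment 30.1 at cost 3.2 × 14.6 = 46.72, netting -16.62.
Gain from deviating: -16.62 − 13.9 = -30.52.
The gain is negative, so the low-fitness type's incentive-compatibility constraint is satisfied.

-30.52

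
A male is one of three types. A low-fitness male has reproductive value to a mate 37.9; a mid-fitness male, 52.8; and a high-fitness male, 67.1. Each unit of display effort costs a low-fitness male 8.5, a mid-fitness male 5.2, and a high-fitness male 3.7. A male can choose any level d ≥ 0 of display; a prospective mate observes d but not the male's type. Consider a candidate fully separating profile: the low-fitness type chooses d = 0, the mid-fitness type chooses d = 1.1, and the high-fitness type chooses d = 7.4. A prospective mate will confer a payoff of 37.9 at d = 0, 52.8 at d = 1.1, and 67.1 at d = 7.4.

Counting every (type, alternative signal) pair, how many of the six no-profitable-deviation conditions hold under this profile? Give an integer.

Mid-fitness (own payoff 52.8 − 5.2×1.1 = 47.08): to d=0 gives 37.9 → no gain ✓; to d=7.4 gives 67.1 − 5.2×7.4 = 28.62 → no gain ✓.
High-fitness (own payoff 67.1 − 3.7×7.4 = 39.72): to d=0 gives 37.9 → no gain ✓; to d=1.1 gives 52.8 − 3.7×1.1 = 48.73 → profitable ✗.
Low-fitness (own payoff 37.9): to d=1.1 gives 52.8 − 8.5×1.1 = 43.45 → profitable ✗; to d=7.4 gives 67.1 − 8.5×7.4 = 4.2 → no gain ✓.
4 of the 6 constraints hold; not an equilibrium.

4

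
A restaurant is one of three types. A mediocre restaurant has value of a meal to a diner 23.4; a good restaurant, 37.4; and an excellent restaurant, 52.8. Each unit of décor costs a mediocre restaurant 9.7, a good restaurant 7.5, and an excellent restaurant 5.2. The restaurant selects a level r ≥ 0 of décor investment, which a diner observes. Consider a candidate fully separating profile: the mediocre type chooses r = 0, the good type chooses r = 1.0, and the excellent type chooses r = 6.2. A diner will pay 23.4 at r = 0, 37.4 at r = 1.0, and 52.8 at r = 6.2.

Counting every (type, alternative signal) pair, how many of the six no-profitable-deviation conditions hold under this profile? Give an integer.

Good (own payoff 37.4 − 7.5×1.0 = 29.9): to r=0 gives 23.4 → no gain ✓; to r=6.2 gives 52.8 − 7.5×6.2 = 6.3 → no gain ✓.
Excellent (own payoff 52.8 − 5.2×6.2 = 20.56): to r=0 gives 23.4 → profitable ✗; to r=1.0 gives 37.4 − 5.2×1.0 = 32.2 → profitable ✗.
Mediocre (own payoff 23.4): to r=1.0 gives 37.4 − 9.7×1.0 = 27.7 → profitable ✗; to r=6.2 gives 52.8 − 9.7×6.2 = -7.34 → no gain ✓.
3 of the 6 constraints hold; not an equilibrium.

3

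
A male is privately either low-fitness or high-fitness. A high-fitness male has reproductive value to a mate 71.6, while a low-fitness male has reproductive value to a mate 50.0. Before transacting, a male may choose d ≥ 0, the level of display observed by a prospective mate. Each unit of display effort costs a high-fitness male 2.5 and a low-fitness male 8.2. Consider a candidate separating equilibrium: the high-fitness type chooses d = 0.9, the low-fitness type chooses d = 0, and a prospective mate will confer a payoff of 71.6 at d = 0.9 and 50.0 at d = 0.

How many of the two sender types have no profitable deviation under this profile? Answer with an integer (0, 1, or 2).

1

Low-fitness type: stay at 0 → 50.0; mimic → 71.6 − 8.2 × 0.9 = 64.22. IC fails (50.0 < 64.22).
High-fitness type: signal → 71.6 − 2.5 × 0.9 = 69.35; deviate to 0 → 50.0. IC holds (69.35 ≥ 50.0).
1 of 2 constraints hold, so this profile is not an equilibrium.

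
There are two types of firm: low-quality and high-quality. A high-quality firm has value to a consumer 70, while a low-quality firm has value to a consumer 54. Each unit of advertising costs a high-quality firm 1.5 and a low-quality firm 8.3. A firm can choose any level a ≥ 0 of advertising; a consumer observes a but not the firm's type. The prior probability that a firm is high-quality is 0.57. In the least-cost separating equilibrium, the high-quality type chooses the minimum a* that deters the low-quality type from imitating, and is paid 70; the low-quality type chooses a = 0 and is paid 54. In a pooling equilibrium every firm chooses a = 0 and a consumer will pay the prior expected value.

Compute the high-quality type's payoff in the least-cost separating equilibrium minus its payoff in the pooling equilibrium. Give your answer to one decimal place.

4.0

Least-cost separating signal: a* solves 54 = 70 − 8.3·a*, so a* = (70 − 54)/8.3 ≈ 1.9277.
High-quality type's separating payoff: 70 − 1.5 × a* = 70 − 1.5 × (70 − 54)/8.3 = 70 − 24/8.3 ≈ 67.108.
Pooling payoff: 0.57 × 70 + 0.43 × 54 = 63.12.
Difference: 67.108 − 63.12 = 3.988, i.e. 4.0 to one decimal place.
The high-quality type prefers to separate.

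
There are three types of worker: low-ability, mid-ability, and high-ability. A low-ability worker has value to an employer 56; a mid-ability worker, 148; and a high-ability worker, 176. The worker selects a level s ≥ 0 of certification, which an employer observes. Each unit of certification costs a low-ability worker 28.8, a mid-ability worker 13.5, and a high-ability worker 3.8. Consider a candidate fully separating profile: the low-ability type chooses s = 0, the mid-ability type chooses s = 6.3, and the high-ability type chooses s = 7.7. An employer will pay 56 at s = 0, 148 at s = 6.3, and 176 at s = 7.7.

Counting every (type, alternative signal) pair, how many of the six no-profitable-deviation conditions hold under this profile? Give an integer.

5

High-ability (own payoff 176 − 3.8×7.7 = 146.74): to s=0 gives 56 → no gain ✓; to s=6.3 gives 148 − 3.8×6.3 = 124.06 → no gain ✓.
Low-ability (own payoff 56): to s=6.3 gives 148 − 28.8×6.3 = -33.44 → no gain ✓; to s=7.7 gives 176 − 28.8×7.7 = -45.76 → no gain ✓.
Mid-ability (own payoff 148 − 13.5×6.3 = 62.95): to s=0 gives 56 → no gain ✓; to s=7.7 gives 176 − 13.5×7.7 = 72.05 → profitable ✗.
5 of the 6 constraints hold; not an equilibrium.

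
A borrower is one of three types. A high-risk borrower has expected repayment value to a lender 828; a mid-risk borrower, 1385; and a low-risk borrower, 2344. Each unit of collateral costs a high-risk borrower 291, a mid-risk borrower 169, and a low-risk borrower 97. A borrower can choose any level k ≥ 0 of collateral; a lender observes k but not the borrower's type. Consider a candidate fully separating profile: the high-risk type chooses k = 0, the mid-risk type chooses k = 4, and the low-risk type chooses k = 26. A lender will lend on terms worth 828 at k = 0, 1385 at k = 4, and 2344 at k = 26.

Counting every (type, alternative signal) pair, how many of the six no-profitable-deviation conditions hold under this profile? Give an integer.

Low-risk (own payoff 2344 − 97×26 = -178): to k=0 gives 828 → profitable ✗; to k=4 gives 1385 − 97×4 = 997 → profitable ✗.
High-risk (own payoff 828): to k=4 gives 1385 − 291×4 = 221 → no gain ✓; to k=26 gives 2344 − 291×26 = -5222 → no gain ✓.
Mid-risk (own payoff 1385 − 169×4 = 709): to k=0 gives 828 → profitable ✗; to k=26 gives 2344 − 169×26 = -2050 → no gain ✓.
3 of the 6 constraints hold; not an equilibrium.

3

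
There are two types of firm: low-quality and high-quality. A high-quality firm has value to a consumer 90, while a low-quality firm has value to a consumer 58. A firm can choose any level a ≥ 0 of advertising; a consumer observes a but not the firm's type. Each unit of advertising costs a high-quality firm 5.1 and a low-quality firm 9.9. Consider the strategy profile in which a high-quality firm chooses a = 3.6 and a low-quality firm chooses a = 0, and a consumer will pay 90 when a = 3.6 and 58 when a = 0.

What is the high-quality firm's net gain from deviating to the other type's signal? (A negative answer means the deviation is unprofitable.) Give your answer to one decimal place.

-13.6

Playing a = 3.6 the high-quality firm receives 90 − 5.1 × 3.6 = 71.64.
Deviating to a = 0 yields 58 instead.
Gain from deviating: 58 − 71.64 = -13.64, i.e. -13.6 to one decimal place.
The gain is negative, so the high-quality type's incentive-compatibility constraint is satisfied.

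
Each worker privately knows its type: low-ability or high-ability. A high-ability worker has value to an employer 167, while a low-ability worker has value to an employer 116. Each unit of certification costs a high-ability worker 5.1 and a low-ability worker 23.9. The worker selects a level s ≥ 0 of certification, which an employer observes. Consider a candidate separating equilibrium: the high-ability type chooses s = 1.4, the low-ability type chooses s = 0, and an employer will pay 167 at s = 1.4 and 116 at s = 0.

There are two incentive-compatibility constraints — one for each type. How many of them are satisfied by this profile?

1

Low-ability type: stay at 0 → 116; mimic → 167 − 23.9 × 1.4 = 133.54. IC fails (116 < 133.54).
High-ability type: signal → 167 − 5.1 × 1.4 = 159.86; deviate to 0 → 116. IC holds (159.86 ≥ 116).
1 of 2 constraints hold, so this profile is not an equilibrium.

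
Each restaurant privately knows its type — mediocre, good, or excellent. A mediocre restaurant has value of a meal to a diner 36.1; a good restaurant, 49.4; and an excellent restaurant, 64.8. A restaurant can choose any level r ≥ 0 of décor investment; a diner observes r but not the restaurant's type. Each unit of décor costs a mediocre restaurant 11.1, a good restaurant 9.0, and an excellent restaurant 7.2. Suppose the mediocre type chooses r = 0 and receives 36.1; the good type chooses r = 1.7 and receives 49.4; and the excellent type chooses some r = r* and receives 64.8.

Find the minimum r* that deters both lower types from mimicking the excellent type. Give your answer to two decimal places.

Mediocre type (on-path payoff 36.1) won't mimic when 36.1 ≥ 64.8 − 11.1·r*, i.e. r* ≥ 2.59.
Good type (on-path payoff 49.4 − 9.0×1.7 = 34.1) won't mimic when 34.1 ≥ 64.8 − 9.0·r*, i.e. r* ≥ 3.41.
Both must hold, so r* = max(2.59, 3.41) = 3.41. The good type's constraint binds.

3.41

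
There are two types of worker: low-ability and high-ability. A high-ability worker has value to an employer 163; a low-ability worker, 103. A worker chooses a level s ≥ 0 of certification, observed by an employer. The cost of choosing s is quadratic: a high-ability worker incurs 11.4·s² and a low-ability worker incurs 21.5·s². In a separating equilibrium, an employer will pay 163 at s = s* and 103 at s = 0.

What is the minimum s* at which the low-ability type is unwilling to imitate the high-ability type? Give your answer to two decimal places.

The low-ability type at s = 0 receives 103; imitating at s* yields 163 − 21.5·s*².
Indifference: 103 = 163 − 21.5·s*², so s*² = (163 − 103) / 21.5 ≈ 2.7907.
s* = √2.7907 ≈ 1.67.

1.67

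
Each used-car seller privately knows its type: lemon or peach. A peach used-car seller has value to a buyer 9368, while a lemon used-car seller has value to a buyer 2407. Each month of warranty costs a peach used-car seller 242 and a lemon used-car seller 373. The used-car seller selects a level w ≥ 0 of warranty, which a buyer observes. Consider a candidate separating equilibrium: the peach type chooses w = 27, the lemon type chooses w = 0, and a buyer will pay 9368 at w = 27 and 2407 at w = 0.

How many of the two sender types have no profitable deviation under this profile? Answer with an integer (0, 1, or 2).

2

Peach type: signal → 9368 − 242 × 27 = 2834; deviate to 0 → 2407. IC holds (2834 ≥ 2407).
Lemon type: stay at 0 → 2407; mimic → 9368 − 373 × 27 = -703. IC holds (2407 ≥ -703).
2 of 2 constraints hold, so this is a separating equilibrium.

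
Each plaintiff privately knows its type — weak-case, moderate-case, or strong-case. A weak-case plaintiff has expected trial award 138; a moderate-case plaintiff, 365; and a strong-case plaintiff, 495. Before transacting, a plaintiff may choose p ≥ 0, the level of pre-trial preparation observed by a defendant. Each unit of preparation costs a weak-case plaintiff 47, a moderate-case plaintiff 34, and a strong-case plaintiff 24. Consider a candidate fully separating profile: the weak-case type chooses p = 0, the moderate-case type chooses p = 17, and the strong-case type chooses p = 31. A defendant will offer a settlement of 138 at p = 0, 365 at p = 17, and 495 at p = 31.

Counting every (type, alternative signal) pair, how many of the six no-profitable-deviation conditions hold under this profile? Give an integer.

3

Weak-case (own payoff 138): to p=17 gives 365 − 47×17 = -434 → no gain ✓; to p=31 gives 495 − 47×31 = -962 → no gain ✓.
Strong-case (own payoff 495 − 24×31 = -249): to p=0 gives 138 → profitable ✗; to p=17 gives 365 − 24×17 = -43 → profitable ✗.
Moderate-case (own payoff 365 − 34×17 = -213): to p=0 gives 138 → profitable ✗; to p=31 gives 495 − 34×31 = -559 → no gain ✓.
3 of the 6 constraints hold; not an equilibrium.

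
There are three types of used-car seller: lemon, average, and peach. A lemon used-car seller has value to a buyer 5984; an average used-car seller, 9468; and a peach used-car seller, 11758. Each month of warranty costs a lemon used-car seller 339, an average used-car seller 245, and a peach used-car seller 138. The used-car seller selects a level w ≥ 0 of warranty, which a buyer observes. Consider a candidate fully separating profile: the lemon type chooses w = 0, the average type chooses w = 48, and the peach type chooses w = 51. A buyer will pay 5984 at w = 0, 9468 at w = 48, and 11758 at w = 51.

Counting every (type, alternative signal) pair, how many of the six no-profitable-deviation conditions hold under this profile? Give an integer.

Peach (own payoff 11758 − 138×51 = 4720): to w=0 gives 5984 → profitable ✗; to w=48 gives 9468 − 138×48 = 2844 → no gain ✓.
Lemon (own payoff 5984): to w=48 gives 9468 − 339×48 = -6804 → no gain ✓; to w=51 gives 11758 − 339×51 = -5531 → no gain ✓.
Average (own payoff 9468 − 245×48 = -2292): to w=0 gives 5984 → profitable ✗; to w=51 gives 11758 − 245×51 = -737 → profitable ✗.
3 of the 6 constraints hold; not an equilibrium.

3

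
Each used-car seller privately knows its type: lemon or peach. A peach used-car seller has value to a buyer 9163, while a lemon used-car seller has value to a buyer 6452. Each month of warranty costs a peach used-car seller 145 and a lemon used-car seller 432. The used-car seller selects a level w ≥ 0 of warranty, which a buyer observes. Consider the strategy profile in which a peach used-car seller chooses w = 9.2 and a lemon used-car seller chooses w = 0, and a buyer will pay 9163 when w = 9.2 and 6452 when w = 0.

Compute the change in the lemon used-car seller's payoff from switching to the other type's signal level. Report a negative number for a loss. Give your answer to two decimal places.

Playing w = 0 the lemon used-car seller receives 6452.
Deviating to w = 9.2 brings payment 9163 at cost 432 × 9.2 = 3974.4, netting 5188.6.
Gain from deviating: 5188.6 − 6452 = -1263.40.
The gain is negative, so the lemon type's incentive-compatibility constraint is satisfied.

-1263.40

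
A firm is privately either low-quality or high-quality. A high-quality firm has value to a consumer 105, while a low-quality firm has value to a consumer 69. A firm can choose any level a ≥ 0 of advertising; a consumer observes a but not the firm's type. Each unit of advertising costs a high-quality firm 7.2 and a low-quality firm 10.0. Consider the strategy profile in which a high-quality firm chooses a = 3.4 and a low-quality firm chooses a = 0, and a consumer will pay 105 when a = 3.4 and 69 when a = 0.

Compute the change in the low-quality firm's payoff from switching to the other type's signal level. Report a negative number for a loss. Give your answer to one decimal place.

Playing a = 0 the low-quality firm receives 69.
Deviating to a = 3.4 brings payment 105 at cost 10.0 × 3.4 = 34, netting 71.
Gain from deviating: 71 − 69 = 2.0.
The gain is positive, so the low-quality type's incentive-compatibility constraint is violated — this profile is not a separating equilibrium.

2.0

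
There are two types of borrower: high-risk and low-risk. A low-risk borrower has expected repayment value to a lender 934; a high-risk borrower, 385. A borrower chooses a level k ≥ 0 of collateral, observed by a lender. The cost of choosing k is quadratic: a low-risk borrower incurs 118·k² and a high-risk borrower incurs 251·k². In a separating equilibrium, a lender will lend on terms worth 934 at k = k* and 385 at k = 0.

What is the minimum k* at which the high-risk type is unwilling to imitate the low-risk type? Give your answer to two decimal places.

The high-risk type at k = 0 receives 385; imitating at k* yields 934 − 251·k*².
Indifference: 385 = 934 − 251·k*², so k*² = (934 − 385) / 251 ≈ 2.1873.
k* = √2.1873 ≈ 1.48.

1.48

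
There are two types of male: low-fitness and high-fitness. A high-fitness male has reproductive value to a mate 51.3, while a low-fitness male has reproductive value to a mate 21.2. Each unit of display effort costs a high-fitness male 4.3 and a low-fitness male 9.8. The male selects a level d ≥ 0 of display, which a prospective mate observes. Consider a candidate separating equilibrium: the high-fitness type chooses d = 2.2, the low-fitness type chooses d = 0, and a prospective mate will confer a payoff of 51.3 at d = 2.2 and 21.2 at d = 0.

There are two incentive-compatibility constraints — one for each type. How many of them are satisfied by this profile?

Low-fitness type: stay at 0 → 21.2; mimic → 51.3 − 9.8 × 2.2 = 29.74. IC fails (21.2 < 29.74).
High-fitness type: signal → 51.3 − 4.3 × 2.2 = 41.84; deviate to 0 → 21.2. IC holds (41.84 ≥ 21.2).
1 of 2 constraints hold, so this profile is not an equilibrium.

1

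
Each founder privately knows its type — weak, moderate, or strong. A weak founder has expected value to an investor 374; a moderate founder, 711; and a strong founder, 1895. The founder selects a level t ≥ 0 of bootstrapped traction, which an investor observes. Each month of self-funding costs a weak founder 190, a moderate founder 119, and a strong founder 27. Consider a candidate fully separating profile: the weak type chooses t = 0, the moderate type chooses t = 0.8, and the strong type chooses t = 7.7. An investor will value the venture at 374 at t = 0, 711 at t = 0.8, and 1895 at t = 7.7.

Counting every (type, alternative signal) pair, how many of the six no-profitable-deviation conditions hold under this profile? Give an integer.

Moderate (own payoff 711 − 119×0.8 = 615.8): to t=0 gives 374 → no gain ✓; to t=7.7 gives 1895 − 119×7.7 = 978.7 → profitable ✗.
Strong (own payoff 1895 − 27×7.7 = 1687.1): to t=0 gives 374 → no gain ✓; to t=0.8 gives 711 − 27×0.8 = 689.4 → no gain ✓.
Weak (own payoff 374): to t=0.8 gives 711 − 190×0.8 = 559 → profitable ✗; to t=7.7 gives 1895 − 190×7.7 = 432 → profitable ✗.
3 of the 6 constraints hold; not an equilibrium.

3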